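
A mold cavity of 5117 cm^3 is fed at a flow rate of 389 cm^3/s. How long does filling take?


Formula: t_fill = V_mold / Q_flow
t = 5117 cm^3 / 389 cm^3/s = 13.1542 s

Answer: 13.1542 s


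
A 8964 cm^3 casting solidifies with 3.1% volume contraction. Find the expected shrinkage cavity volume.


Formula: V_shrink = V_casting * shrinkage_pct / 100
V_shrink = 8964 cm^3 * 3.1 / 100 = 277.8840 cm^3

277.8840 cm^3


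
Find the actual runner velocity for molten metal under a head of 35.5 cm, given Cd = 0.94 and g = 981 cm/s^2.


Formula: v = Cd * sqrt(2 * g * h)  (Torricelli with discharge coefficient)
2*g*h = 2 * 981 * 35.5 = 69651.0 cm^2/s^2
sqrt(69651.0) = 263.91476 cm/s
v = 0.94 * 263.91476 = 248.0799 cm/s

248.0799 cm/s


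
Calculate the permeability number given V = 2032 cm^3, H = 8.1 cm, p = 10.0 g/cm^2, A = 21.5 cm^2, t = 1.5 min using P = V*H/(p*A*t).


Formula: Permeability Number P = (V * H) / (p * A * t)
Numerator: V * H = 2032 * 8.1 = 16459.2
Denominator: p * A * t = 10.0 * 21.5 * 1.5 = 322.5
P = 16459.2 / 322.5 = 51.0363

51.0363


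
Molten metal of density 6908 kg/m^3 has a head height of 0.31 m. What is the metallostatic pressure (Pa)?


Formula: P = rho * g * h
rho * g = 6908 * 9.81 = 67767.48 N/m^3
P = 67767.48 * 0.31 = 21007.9188 Pa

Answer: 21007.9188 Pa


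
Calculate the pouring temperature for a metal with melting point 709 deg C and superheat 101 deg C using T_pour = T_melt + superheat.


Formula: T_pour = T_melt + Superheat
T_pour = 709 + 101 = 810 deg C

Final answer: 810 deg C


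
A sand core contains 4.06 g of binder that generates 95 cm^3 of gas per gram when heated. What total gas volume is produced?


Formula: V_gas = W_binder * gas_evolution_rate
V = 4.06 g * 95 cm^3/g = 385.7000 cm^3

Answer: 385.7000 cm^3


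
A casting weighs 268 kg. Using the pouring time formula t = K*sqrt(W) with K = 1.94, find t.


Formula: t = K * sqrt(W)
sqrt(W) = sqrt(268) = 16.37071
t = 1.94 * 16.37071 = 31.7592 s


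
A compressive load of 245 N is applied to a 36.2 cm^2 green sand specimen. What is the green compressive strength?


Formula: Compressive Strength = Force / Area
Strength = 245 N / 36.2 cm^2 = 6.7680 N/cm^2

6.7680 N/cm^2


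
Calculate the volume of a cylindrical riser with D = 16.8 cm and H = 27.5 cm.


Formula: V = pi * (D/2)^2 * H  (cylinder volume)
Radius = D/2 = 16.8/2 = 8.4 cm
V = pi * 8.4^2 * 27.5 = 6095.9464 cm^3

Answer: 6095.9464 cm^3


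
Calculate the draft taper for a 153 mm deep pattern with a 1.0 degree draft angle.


Formula: taper = depth * tan(draft_angle)
tan(1.0 deg) = 0.0174551
taper = 153 mm * 0.0174551 = 2.6706 mm


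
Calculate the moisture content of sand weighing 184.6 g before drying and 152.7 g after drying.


Formula: MC = (W_wet - W_dry) / W_wet * 100
Water mass = 184.6 - 152.7 = 31.9 g
MC = 31.9 / 184.6 * 100 = 17.2806%

17.2806%


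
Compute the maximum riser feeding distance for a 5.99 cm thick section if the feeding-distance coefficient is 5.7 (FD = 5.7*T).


Formula: FD = 5.7 * T  (riser feeding-distance rule)
FD = 5.7 * 5.99 cm = 34.1430 cm

Final answer: 34.1430 cm


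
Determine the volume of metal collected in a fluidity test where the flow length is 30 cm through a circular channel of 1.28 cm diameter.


Formula: V = pi * (d/2)^2 * L  (cylinder volume)
Radius = 1.28/2 = 0.64 cm
V = pi * 0.64^2 * 30 = 38.6039 cm^3


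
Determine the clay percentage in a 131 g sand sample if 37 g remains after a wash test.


Formula: Clay% = (W_total - W_washed) / W_total * 100
Clay mass = 131 - 37 = 94 g
Clay% = 94 / 131 * 100 = 71.7557%

71.7557%


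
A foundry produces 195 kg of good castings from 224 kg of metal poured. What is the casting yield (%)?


Formula: Casting Yield = (W_good / W_total) * 100
Yield = (195 kg / 224 kg) * 100 = 87.0536%

87.0536%


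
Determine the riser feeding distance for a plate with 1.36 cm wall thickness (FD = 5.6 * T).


Formula: FD = 5.6 * T  (riser feeding-distance rule)
FD = 5.6 * 1.36 cm = 7.6160 cm

Final answer: 7.6160 cm


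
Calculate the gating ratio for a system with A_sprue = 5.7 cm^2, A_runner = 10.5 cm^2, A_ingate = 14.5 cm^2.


Sprue:Runner:Ingate = 1 : 10.5/5.7 : 14.5/5.7 = 1:1.84:2.54

Answer: 1:1.84:2.54


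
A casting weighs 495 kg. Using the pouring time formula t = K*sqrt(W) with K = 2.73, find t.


Formula: t = K * sqrt(W)
sqrt(W) = sqrt(495) = 22.24860
t = 2.73 * 22.24860 = 60.7387 s


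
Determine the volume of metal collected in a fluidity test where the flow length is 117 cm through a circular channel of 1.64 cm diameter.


Formula: V = pi * (d/2)^2 * L  (cylinder volume)
Radius = 1.64/2 = 0.82 cm
V = pi * 0.82^2 * 117 = 247.1516 cm^3


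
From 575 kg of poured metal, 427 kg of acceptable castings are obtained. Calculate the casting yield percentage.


Formula: Casting Yield = (W_good / W_total) * 100
Yield = (427 kg / 575 kg) * 100 = 74.2609%

74.2609%


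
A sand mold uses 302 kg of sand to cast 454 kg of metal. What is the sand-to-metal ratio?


Formula: Sand-to-Metal Ratio = W_sand / W_metal
Ratio = 302 kg / 454 kg = 0.6652

Answer: 0.6652


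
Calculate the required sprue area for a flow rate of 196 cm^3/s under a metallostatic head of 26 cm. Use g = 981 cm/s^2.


Formula: v = sqrt(2*g*h), A = Q/v
Velocity: v = sqrt(2 * 981 * 26) = sqrt(51012) = 225.8584 cm/s
Sprue area: A = Q / v = 196 / 225.8584 = 0.8678 cm^2

Answer: 0.8678 cm^2


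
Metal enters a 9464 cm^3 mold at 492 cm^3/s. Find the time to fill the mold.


Formula: t_fill = V_mold / Q_flow
t = 9464 cm^3 / 492 cm^3/s = 19.2358 s

Answer: 19.2358 s


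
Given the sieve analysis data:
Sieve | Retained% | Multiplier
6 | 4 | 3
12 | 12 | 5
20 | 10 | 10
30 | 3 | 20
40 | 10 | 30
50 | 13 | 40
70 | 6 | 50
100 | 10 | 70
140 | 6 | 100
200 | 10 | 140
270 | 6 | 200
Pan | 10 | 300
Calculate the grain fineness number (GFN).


Formula: GFN = sum(pct * multiplier) / sum(pct)
sum(pct * multiplier) = 8252
sum(pct) = 100
GFN = 8252 / 100 = 82.52


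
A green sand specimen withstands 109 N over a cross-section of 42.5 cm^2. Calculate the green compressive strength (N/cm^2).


Formula: Compressive Strength = Force / Area
Strength = 109 N / 42.5 cm^2 = 2.5647 N/cm^2

2.5647 N/cm^2


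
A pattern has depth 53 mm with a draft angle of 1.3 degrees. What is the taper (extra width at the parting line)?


Formula: taper = depth * tan(draft_angle)
tan(1.3 deg) = 0.0226932
taper = 53 mm * 0.0226932 = 1.2027 mm

Final answer: 1.2027 mm


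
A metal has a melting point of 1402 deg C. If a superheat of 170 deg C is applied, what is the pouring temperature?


Formula: T_pour = T_melt + Superheat
T_pour = 1402 + 170 = 1572 deg C


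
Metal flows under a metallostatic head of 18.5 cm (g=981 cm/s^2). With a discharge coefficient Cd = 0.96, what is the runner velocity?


Formula: v = Cd * sqrt(2 * g * h)  (Torricelli with discharge coefficient)
2*g*h = 2 * 981 * 18.5 = 36297.0 cm^2/s^2
sqrt(36297.0) = 190.51772 cm/s
v = 0.96 * 190.51772 = 182.8970 cm/s


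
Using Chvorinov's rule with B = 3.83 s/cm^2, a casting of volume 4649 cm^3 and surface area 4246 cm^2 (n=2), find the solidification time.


Formula: t_s = B * (V/A)^n  (Chvorinov's rule, n=2)
Modulus M = V/A = 4649/4246 = 1.094913 cm
M^2 = 1.094913^2 = 1.198834 cm^2
t_s = 3.83 * 1.198834 = 4.5915 s

Final answer: 4.5915 s


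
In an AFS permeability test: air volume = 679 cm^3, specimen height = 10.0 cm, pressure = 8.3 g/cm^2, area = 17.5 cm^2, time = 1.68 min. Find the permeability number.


Formula: Permeability Number P = (V * H) / (p * A * t)
Numerator: V * H = 679 * 10.0 = 6790.0
Denominator: p * A * t = 8.3 * 17.5 * 1.68 = 244.02
P = 6790.0 / 244.02 = 27.8256

Answer: 27.8256


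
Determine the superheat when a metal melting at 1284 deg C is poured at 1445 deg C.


Formula: Superheat = T_pour - T_melt
Superheat = 1445 - 1284 = 161 deg C

161 deg C


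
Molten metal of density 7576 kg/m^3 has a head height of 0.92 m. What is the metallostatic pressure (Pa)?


Formula: P = rho * g * h
rho * g = 7576 * 9.81 = 74320.56 N/m^3
P = 74320.56 * 0.92 = 68374.9152 Pa

Final answer: 68374.9152 Pa


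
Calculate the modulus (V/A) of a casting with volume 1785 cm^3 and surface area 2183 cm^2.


Formula: Casting Modulus M = V / A
M = 1785 cm^3 / 2183 cm^2 = 0.8177 cm


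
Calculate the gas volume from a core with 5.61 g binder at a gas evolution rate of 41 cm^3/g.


Formula: V_gas = W_binder * gas_evolution_rate
V = 5.61 g * 41 cm^3/g = 230.0100 cm^3


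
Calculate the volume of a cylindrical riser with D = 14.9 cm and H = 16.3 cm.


Formula: V = pi * (D/2)^2 * H  (cylinder volume)
Radius = D/2 = 14.9/2 = 7.45 cm
V = pi * 7.45^2 * 16.3 = 2842.1698 cm^3

2842.1698 cm^3


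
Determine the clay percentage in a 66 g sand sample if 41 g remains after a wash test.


Formula: Clay% = (W_total - W_washed) / W_total * 100
Clay mass = 66 - 41 = 25 g
Clay% = 25 / 66 * 100 = 37.8788%

37.8788%


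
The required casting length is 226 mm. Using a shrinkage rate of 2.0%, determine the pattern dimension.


Formula: L_pattern = L_casting * (1 + shrinkage_rate/100)
Shrinkage factor = 1 + 2.0/100 = 1.02
L_pattern = 226 mm * 1.02 = 230.5200 mm


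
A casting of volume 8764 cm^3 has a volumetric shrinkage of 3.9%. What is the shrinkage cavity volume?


Formula: V_shrink = V_casting * shrinkage_pct / 100
V_shrink = 8764 cm^3 * 3.9 / 100 = 341.7960 cm^3

341.7960 cm^3


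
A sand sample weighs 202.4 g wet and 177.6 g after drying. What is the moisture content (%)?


Formula: MC = (W_wet - W_dry) / W_wet * 100
Water mass = 202.4 - 177.6 = 24.8 g
MC = 24.8 / 202.4 * 100 = 12.2530%

Answer: 12.2530%


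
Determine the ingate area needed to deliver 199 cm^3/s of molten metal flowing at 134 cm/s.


Formula: A_ingate = Q / v  (continuity equation)
A = 199 cm^3/s / 134 cm/s = 1.4851 cm^2

Answer: 1.4851 cm^2


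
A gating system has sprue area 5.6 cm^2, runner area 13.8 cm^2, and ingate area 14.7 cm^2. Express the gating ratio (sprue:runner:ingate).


Sprue:Runner:Ingate = 1 : 13.8/5.6 : 14.7/5.6 = 1:2.46:2.63

Answer: 1:2.46:2.63


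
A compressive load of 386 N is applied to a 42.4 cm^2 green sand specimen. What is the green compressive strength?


Formula: Compressive Strength = Force / Area
Strength = 386 N / 42.4 cm^2 = 9.1038 N/cm^2


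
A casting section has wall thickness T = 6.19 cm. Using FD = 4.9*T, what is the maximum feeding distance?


Formula: FD = 4.9 * T  (riser feeding-distance rule)
FD = 4.9 * 6.19 cm = 30.3310 cm

30.3310 cm


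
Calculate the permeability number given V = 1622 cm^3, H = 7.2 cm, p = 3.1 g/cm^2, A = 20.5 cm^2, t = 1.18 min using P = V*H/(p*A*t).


Formula: Permeability Number P = (V * H) / (p * A * t)
Numerator: V * H = 1622 * 7.2 = 11678.4
Denominator: p * A * t = 3.1 * 20.5 * 1.18 = 74.989
P = 11678.4 / 74.989 = 155.7348


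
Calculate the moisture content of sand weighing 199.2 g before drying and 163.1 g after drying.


Formula: MC = (W_wet - W_dry) / W_wet * 100
Water mass = 199.2 - 163.1 = 36.1 g
MC = 36.1 / 199.2 * 100 = 18.1225%

18.1225%


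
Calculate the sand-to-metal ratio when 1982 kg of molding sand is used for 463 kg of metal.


Formula: Sand-to-Metal Ratio = W_sand / W_metal
Ratio = 1982 kg / 463 kg = 4.2808

Final answer: 4.2808


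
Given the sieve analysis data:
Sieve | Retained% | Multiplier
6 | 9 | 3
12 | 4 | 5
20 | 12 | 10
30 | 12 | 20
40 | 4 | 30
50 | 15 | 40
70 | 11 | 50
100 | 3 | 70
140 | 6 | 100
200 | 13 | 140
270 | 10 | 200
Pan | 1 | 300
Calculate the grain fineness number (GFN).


Formula: GFN = sum(pct * multiplier) / sum(pct)
sum(pct * multiplier) = 6607
sum(pct) = 100
GFN = 6607 / 100 = 66.07


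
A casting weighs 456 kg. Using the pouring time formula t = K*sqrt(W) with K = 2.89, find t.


Formula: t = K * sqrt(W)
sqrt(W) = sqrt(456) = 21.35416
t = 2.89 * 21.35416 = 61.7135 s

Final answer: 61.7135 s


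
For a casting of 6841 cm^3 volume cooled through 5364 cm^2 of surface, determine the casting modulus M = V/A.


Formula: Casting Modulus M = V / A
M = 6841 cm^3 / 5364 cm^2 = 1.2754 cm


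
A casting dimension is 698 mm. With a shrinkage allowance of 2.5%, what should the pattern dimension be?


Formula: L_pattern = L_casting * (1 + shrinkage_rate/100)
Shrinkage factor = 1 + 2.5/100 = 1.025
L_pattern = 698 mm * 1.025 = 715.4500 mm

Final answer: 715.4500 mm


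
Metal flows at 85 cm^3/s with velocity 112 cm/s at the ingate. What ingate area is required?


Formula: A_ingate = Q / v  (continuity equation)
A = 85 cm^3/s / 112 cm/s = 0.7589 cm^2

Answer: 0.7589 cm^2


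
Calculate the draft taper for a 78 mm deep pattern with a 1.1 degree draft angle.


Formula: taper = depth * tan(draft_angle)
tan(1.1 deg) = 0.0192010
taper = 78 mm * 0.0192010 = 1.4977 mm

1.4977 mm


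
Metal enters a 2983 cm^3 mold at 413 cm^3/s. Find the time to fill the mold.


Formula: t_fill = V_mold / Q_flow
t = 2983 cm^3 / 413 cm^3/s = 7.2228 s


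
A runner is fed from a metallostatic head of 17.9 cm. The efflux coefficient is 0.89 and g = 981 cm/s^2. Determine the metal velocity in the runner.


Formula: v = Cd * sqrt(2 * g * h)  (Torricelli with discharge coefficient)
2*g*h = 2 * 981 * 17.9 = 35119.8 cm^2/s^2
sqrt(35119.8) = 187.40277 cm/s
v = 0.89 * 187.40277 = 166.7885 cm/s


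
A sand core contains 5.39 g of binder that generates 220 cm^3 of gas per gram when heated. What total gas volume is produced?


Formula: V_gas = W_binder * gas_evolution_rate
V = 5.39 g * 220 cm^3/g = 1185.8000 cm^3

1185.8000 cm^3


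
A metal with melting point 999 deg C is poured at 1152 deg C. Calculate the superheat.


Formula: Superheat = T_pour - T_melt
Superheat = 1152 - 999 = 153 deg C


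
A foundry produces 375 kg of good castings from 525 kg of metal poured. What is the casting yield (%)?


Formula: Casting Yield = (W_good / W_total) * 100
Yield = (375 kg / 525 kg) * 100 = 71.4286%


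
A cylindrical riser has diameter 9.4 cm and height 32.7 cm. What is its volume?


Formula: V = pi * (D/2)^2 * H  (cylinder volume)
Radius = D/2 = 9.4/2 = 4.7 cm
V = pi * 4.7^2 * 32.7 = 2269.3075 cm^3

2269.3075 cm^3


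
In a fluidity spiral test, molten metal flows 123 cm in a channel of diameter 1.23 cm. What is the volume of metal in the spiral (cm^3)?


Formula: V = pi * (d/2)^2 * L  (cylinder volume)
Radius = 1.23/2 = 0.615 cm
V = pi * 0.615^2 * 123 = 146.1522 cm^3

Final answer: 146.1522 cm^3


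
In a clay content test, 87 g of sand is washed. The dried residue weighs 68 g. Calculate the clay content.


Formula: Clay% = (W_total - W_washed) / W_total * 100
Clay mass = 87 - 68 = 19 g
Clay% = 19 / 87 * 100 = 21.8391%

21.8391%


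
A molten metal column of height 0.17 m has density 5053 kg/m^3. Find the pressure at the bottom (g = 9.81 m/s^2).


Formula: P = rho * g * h
rho * g = 5053 * 9.81 = 49569.93 N/m^3
P = 49569.93 * 0.17 = 8426.8881 Pa

Answer: 8426.8881 Pa


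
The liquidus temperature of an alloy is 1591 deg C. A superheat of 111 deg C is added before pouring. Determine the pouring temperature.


Formula: T_pour = T_melt + Superheat
T_pour = 1591 + 111 = 1702 deg C

1702 deg C


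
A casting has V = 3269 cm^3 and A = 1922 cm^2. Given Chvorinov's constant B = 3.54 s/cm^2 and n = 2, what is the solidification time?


Formula: t_s = B * (V/A)^n  (Chvorinov's rule, n=2)
Modulus M = V/A = 3269/1922 = 1.700832 cm
M^2 = 1.700832^2 = 2.892829 cm^2
t_s = 3.54 * 2.892829 = 10.2406 s

Answer: 10.2406 s


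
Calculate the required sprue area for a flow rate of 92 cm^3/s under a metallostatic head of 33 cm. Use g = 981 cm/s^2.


Formula: v = sqrt(2*g*h), A = Q/v
Velocity: v = sqrt(2 * 981 * 33) = sqrt(64746) = 254.4524 cm/s
Sprue area: A = Q / v = 92 / 254.4524 = 0.3616 cm^2

0.3616 cm^2


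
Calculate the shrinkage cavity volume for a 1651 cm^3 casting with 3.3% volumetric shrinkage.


Formula: V_shrink = V_casting * shrinkage_pct / 100
V_shrink = 1651 cm^3 * 3.3 / 100 = 54.4830 cm^3


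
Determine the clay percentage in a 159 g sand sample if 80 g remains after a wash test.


Formula: Clay% = (W_total - W_washed) / W_total * 100
Clay mass = 159 - 80 = 79 g
Clay% = 79 / 159 * 100 = 49.6855%


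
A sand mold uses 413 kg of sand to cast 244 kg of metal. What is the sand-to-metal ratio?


Formula: Sand-to-Metal Ratio = W_sand / W_metal
Ratio = 413 kg / 244 kg = 1.6926

Answer: 1.6926


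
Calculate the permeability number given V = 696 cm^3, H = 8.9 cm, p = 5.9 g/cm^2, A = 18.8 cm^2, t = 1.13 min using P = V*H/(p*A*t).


Formula: Permeability Number P = (V * H) / (p * A * t)
Numerator: V * H = 696 * 8.9 = 6194.4
Denominator: p * A * t = 5.9 * 18.8 * 1.13 = 125.3396
P = 6194.4 / 125.3396 = 49.4209

49.4209


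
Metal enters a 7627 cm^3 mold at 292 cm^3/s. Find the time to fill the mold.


Formula: t_fill = V_mold / Q_flow
t = 7627 cm^3 / 292 cm^3/s = 26.1199 s

Final answer: 26.1199 s


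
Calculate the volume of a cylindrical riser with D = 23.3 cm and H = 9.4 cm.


Formula: V = pi * (D/2)^2 * H  (cylinder volume)
Radius = D/2 = 23.3/2 = 11.65 cm
V = pi * 11.65^2 * 9.4 = 4008.0172 cm^3

Answer: 4008.0172 cm^3


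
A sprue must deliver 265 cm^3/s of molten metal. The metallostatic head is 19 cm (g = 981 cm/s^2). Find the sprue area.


Formula: v = sqrt(2*g*h), A = Q/v
Velocity: v = sqrt(2 * 981 * 19) = sqrt(37278) = 193.0751 cm/s
Sprue area: A = Q / v = 265 / 193.0751 = 1.3725 cm^2

Answer: 1.3725 cm^2


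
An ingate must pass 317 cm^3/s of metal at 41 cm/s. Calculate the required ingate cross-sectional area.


Formula: A_ingate = Q / v  (continuity equation)
A = 317 cm^3/s / 41 cm/s = 7.7317 cm^2

Answer: 7.7317 cm^2


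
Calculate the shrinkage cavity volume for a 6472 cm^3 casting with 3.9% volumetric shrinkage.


Formula: V_shrink = V_casting * shrinkage_pct / 100
V_shrink = 6472 cm^3 * 3.9 / 100 = 252.4080 cm^3


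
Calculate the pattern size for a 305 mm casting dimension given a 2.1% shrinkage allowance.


Formula: L_pattern = L_casting * (1 + shrinkage_rate/100)
Shrinkage factor = 1 + 2.1/100 = 1.021
L_pattern = 305 mm * 1.021 = 311.4050 mm

Final answer: 311.4050 mm


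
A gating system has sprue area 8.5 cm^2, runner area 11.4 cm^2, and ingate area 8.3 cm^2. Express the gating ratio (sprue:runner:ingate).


Sprue:Runner:Ingate = 1 : 11.4/8.5 : 8.3/8.5 = 1:1.34:0.98


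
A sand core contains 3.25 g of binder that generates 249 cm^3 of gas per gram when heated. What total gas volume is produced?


Formula: V_gas = W_binder * gas_evolution_rate
V = 3.25 g * 249 cm^3/g = 809.2500 cm^3


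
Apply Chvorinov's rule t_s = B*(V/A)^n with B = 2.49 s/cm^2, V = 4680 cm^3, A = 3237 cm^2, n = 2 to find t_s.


Formula: t_s = B * (V/A)^n  (Chvorinov's rule, n=2)
Modulus M = V/A = 4680/3237 = 1.445783 cm
M^2 = 1.445783^2 = 2.090288 cm^2
t_s = 2.49 * 2.090288 = 5.2048 s

5.2048 s


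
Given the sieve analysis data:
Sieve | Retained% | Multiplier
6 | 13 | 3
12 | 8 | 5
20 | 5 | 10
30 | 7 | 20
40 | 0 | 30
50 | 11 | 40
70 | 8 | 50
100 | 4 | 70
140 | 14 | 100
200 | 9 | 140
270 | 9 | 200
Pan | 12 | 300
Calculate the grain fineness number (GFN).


Formula: GFN = sum(pct * multiplier) / sum(pct)
sum(pct * multiplier) = 9449
sum(pct) = 100
GFN = 9449 / 100 = 94.49

94.49


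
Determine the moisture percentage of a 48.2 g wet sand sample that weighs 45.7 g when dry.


Formula: MC = (W_wet - W_dry) / W_wet * 100
Water mass = 48.2 - 45.7 = 2.5 g
MC = 2.5 / 48.2 * 100 = 5.1867%

5.1867%


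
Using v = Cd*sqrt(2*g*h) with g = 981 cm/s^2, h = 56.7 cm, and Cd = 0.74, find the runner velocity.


Formula: v = Cd * sqrt(2 * g * h)  (Torricelli with discharge coefficient)
2*g*h = 2 * 981 * 56.7 = 111245.4 cm^2/s^2
sqrt(111245.4) = 333.53471 cm/s
v = 0.74 * 333.53471 = 246.8157 cm/s

Answer: 246.8157 cm/s


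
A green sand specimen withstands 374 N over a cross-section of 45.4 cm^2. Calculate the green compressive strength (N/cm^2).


Formula: Compressive Strength = Force / Area
Strength = 374 N / 45.4 cm^2 = 8.2379 N/cm^2

Final answer: 8.2379 N/cm^2


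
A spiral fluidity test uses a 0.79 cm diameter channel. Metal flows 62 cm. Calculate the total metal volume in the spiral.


Formula: V = pi * (d/2)^2 * L  (cylinder volume)
Radius = 0.79/2 = 0.395 cm
V = pi * 0.395^2 * 62 = 30.3904 cm^3

30.3904 cm^3


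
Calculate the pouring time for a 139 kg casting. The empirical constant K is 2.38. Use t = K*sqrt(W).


Formula: t = K * sqrt(W)
sqrt(W) = sqrt(139) = 11.78983
t = 2.38 * 11.78983 = 28.0598 s

Answer: 28.0598 s


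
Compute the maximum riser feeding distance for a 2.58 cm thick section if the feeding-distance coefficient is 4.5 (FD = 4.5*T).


Formula: FD = 4.5 * T  (riser feeding-distance rule)
FD = 4.5 * 2.58 cm = 11.6100 cm

Answer: 11.6100 cm


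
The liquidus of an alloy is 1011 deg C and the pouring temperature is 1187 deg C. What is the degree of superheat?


Formula: Superheat = T_pour - T_melt
Superheat = 1187 - 1011 = 176 deg C


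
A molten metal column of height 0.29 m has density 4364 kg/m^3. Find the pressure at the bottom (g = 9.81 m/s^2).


Formula: P = rho * g * h
rho * g = 4364 * 9.81 = 42810.84 N/m^3
P = 42810.84 * 0.29 = 12415.1436 Pa


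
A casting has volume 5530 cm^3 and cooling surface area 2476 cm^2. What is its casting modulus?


Formula: Casting Modulus M = V / A
M = 5530 cm^3 / 2476 cm^2 = 2.2334 cm


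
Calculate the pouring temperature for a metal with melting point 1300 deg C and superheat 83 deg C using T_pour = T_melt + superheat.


Formula: T_pour = T_melt + Superheat
T_pour = 1300 + 83 = 1383 deg C

1383 deg C


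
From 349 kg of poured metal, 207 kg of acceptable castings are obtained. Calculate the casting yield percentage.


Formula: Casting Yield = (W_good / W_total) * 100
Yield = (207 kg / 349 kg) * 100 = 59.3123%

Final answer: 59.3123%


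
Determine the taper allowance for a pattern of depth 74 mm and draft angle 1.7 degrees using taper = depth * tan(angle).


Formula: taper = depth * tan(draft_angle)
tan(1.7 deg) = 0.0296793
taper = 74 mm * 0.0296793 = 2.1963 mm

Answer: 2.1963 mm


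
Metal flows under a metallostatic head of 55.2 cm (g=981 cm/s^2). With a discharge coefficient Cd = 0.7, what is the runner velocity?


Formula: v = Cd * sqrt(2 * g * h)  (Torricelli with discharge coefficient)
2*g*h = 2 * 981 * 55.2 = 108302.4 cm^2/s^2
sqrt(108302.4) = 329.09330 cm/s
v = 0.7 * 329.09330 = 230.3653 cm/s

230.3653 cm/s


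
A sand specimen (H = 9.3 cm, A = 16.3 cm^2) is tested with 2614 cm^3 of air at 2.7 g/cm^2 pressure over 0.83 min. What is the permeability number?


Formula: Permeability Number P = (V * H) / (p * A * t)
Numerator: V * H = 2614 * 9.3 = 24310.2
Denominator: p * A * t = 2.7 * 16.3 * 0.83 = 36.5283
P = 24310.2 / 36.5283 = 665.5169

665.5169


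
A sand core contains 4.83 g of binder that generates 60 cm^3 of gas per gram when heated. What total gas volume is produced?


Formula: V_gas = W_binder * gas_evolution_rate
V = 4.83 g * 60 cm^3/g = 289.8000 cm^3

Final answer: 289.8000 cm^3


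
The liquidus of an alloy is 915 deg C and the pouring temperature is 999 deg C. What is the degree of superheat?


Formula: Superheat = T_pour - T_melt
Superheat = 999 - 915 = 84 deg C

Answer: 84 deg C


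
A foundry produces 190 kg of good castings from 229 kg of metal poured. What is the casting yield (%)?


Formula: Casting Yield = (W_good / W_total) * 100
Yield = (190 kg / 229 kg) * 100 = 82.9694%

82.9694%


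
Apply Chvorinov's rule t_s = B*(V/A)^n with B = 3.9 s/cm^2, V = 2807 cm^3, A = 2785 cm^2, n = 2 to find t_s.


Formula: t_s = B * (V/A)^n  (Chvorinov's rule, n=2)
Modulus M = V/A = 2807/2785 = 1.007899 cm
M^2 = 1.007899^2 = 1.015860 cm^2
t_s = 3.9 * 1.015860 = 3.9619 s

Final answer: 3.9619 s


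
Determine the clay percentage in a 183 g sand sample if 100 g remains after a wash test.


Formula: Clay% = (W_total - W_washed) / W_total * 100
Clay mass = 183 - 100 = 83 g
Clay% = 83 / 183 * 100 = 45.3552%

Final answer: 45.3552%


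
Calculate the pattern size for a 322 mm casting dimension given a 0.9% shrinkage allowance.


Formula: L_pattern = L_casting * (1 + shrinkage_rate/100)
Shrinkage factor = 1 + 0.9/100 = 1.009
L_pattern = 322 mm * 1.009 = 324.8980 mm


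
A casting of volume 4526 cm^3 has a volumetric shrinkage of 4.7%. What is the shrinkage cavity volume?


Formula: V_shrink = V_casting * shrinkage_pct / 100
V_shrink = 4526 cm^3 * 4.7 / 100 = 212.7220 cm^3

Final answer: 212.7220 cm^3


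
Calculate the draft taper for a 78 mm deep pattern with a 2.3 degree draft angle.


Formula: taper = depth * tan(draft_angle)
tan(2.3 deg) = 0.0401641
taper = 78 mm * 0.0401641 = 3.1328 mm


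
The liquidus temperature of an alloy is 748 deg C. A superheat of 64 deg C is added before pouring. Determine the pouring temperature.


Formula: T_pour = T_melt + Superheat
T_pour = 748 + 64 = 812 deg C

Answer: 812 deg C


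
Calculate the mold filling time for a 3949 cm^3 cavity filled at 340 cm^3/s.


Formula: t_fill = V_mold / Q_flow
t = 3949 cm^3 / 340 cm^3/s = 11.6147 s

Answer: 11.6147 s


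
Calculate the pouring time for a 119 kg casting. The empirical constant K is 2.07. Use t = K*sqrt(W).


Formula: t = K * sqrt(W)
sqrt(W) = sqrt(119) = 10.90871
t = 2.07 * 10.90871 = 22.5810 s

Answer: 22.5810 s


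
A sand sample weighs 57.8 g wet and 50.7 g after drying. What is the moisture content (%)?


Formula: MC = (W_wet - W_dry) / W_wet * 100
Water mass = 57.8 - 50.7 = 7.1 g
MC = 7.1 / 57.8 * 100 = 12.2837%


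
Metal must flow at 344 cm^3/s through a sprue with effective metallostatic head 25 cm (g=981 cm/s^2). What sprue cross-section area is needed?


Formula: v = sqrt(2*g*h), A = Q/v
Velocity: v = sqrt(2 * 981 * 25) = sqrt(49050) = 221.4723 cm/s
Sprue area: A = Q / v = 344 / 221.4723 = 1.5532 cm^2

Final answer: 1.5532 cm^2


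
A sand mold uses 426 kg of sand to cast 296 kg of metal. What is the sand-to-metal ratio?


Formula: Sand-to-Metal Ratio = W_sand / W_metal
Ratio = 426 kg / 296 kg = 1.4392

1.4392


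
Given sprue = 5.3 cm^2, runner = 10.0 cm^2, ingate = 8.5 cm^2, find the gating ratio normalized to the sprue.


Sprue:Runner:Ingate = 1 : 10.0/5.3 : 8.5/5.3 = 1:1.89:1.60

Final answer: 1:1.89:1.60


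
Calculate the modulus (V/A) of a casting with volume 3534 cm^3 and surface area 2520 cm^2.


Formula: Casting Modulus M = V / A
M = 3534 cm^3 / 2520 cm^2 = 1.4024 cm

Answer: 1.4024 cm


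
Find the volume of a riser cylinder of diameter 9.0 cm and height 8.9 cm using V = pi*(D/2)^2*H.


Formula: V = pi * (D/2)^2 * H  (cylinder volume)
Radius = D/2 = 9.0/2 = 4.5 cm
V = pi * 4.5^2 * 8.9 = 566.1935 cm^3

Answer: 566.1935 cm^3


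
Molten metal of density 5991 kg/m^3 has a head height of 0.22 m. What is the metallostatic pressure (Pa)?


Formula: P = rho * g * h
rho * g = 5991 * 9.81 = 58771.71 N/m^3
P = 58771.71 * 0.22 = 12929.7762 Pa

Final answer: 12929.7762 Pa


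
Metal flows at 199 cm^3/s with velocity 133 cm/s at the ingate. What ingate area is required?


Formula: A_ingate = Q / v  (continuity equation)
A = 199 cm^3/s / 133 cm/s = 1.4962 cm^2

1.4962 cm^2


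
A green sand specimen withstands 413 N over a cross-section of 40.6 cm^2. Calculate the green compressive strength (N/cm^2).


Formula: Compressive Strength = Force / Area
Strength = 413 N / 40.6 cm^2 = 10.1724 N/cm^2


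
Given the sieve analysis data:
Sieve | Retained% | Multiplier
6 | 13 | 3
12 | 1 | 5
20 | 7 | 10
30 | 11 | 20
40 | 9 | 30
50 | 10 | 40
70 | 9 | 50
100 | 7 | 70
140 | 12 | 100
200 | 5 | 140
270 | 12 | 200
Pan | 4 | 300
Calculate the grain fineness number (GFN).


Formula: GFN = sum(pct * multiplier) / sum(pct)
sum(pct * multiplier) = 7444
sum(pct) = 100
GFN = 7444 / 100 = 74.44


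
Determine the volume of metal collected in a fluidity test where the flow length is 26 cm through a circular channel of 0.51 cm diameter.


Formula: V = pi * (d/2)^2 * L  (cylinder volume)
Radius = 0.51/2 = 0.255 cm
V = pi * 0.255^2 * 26 = 5.3113 cm^3

Answer: 5.3113 cm^3


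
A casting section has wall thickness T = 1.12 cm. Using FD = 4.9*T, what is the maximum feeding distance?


Formula: FD = 4.9 * T  (riser feeding-distance rule)
FD = 4.9 * 1.12 cm = 5.4880 cm

Final answer: 5.4880 cm


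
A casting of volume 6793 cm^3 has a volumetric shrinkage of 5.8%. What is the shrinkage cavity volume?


Formula: V_shrink = V_casting * shrinkage_pct / 100
V_shrink = 6793 cm^3 * 5.8 / 100 = 393.9940 cm^3

Answer: 393.9940 cm^3


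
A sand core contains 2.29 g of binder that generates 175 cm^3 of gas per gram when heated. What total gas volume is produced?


Formula: V_gas = W_binder * gas_evolution_rate
V = 2.29 g * 175 cm^3/g = 400.7500 cm^3

400.7500 cm^3


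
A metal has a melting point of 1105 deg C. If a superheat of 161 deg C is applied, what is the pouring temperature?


Formula: T_pour = T_melt + Superheat
T_pour = 1105 + 161 = 1266 deg C


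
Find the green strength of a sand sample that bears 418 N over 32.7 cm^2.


Formula: Compressive Strength = Force / Area
Strength = 418 N / 32.7 cm^2 = 12.7829 N/cm^2

Answer: 12.7829 N/cm^2


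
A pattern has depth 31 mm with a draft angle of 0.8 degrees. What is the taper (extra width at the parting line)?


Formula: taper = depth * tan(draft_angle)
tan(0.8 deg) = 0.0139635
taper = 31 mm * 0.0139635 = 0.4329 mm

0.4329 mm


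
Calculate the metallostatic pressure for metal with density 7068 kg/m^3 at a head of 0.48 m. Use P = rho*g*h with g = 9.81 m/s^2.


Formula: P = rho * g * h
rho * g = 7068 * 9.81 = 69337.08 N/m^3
P = 69337.08 * 0.48 = 33281.7984 Pa

33281.7984 Pa


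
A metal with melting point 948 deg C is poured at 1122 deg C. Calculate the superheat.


Formula: Superheat = T_pour - T_melt
Superheat = 1122 - 948 = 174 deg C

Final answer: 174 deg C


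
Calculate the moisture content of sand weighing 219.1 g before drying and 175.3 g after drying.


Formula: MC = (W_wet - W_dry) / W_wet * 100
Water mass = 219.1 - 175.3 = 43.8 g
MC = 43.8 / 219.1 * 100 = 19.9909%

19.9909%


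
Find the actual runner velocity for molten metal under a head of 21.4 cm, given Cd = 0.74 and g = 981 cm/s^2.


Formula: v = Cd * sqrt(2 * g * h)  (Torricelli with discharge coefficient)
2*g*h = 2 * 981 * 21.4 = 41986.8 cm^2/s^2
sqrt(41986.8) = 204.90681 cm/s
v = 0.74 * 204.90681 = 151.6310 cm/s

Answer: 151.6310 cm/s


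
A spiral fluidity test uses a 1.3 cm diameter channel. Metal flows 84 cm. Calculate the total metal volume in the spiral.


Formula: V = pi * (d/2)^2 * L  (cylinder volume)
Radius = 1.3/2 = 0.65 cm
V = pi * 0.65^2 * 84 = 111.4951 cm^3


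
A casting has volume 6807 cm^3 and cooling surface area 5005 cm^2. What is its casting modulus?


Formula: Casting Modulus M = V / A
M = 6807 cm^3 / 5005 cm^2 = 1.3600 cm

Answer: 1.3600 cm


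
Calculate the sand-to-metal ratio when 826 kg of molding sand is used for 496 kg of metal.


Formula: Sand-to-Metal Ratio = W_sand / W_metal
Ratio = 826 kg / 496 kg = 1.6653

Final answer: 1.6653


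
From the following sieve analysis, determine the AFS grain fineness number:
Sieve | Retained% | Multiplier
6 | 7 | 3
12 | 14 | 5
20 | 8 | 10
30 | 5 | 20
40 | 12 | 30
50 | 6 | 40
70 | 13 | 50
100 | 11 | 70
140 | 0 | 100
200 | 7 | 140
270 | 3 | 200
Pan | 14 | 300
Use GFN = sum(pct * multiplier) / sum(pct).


Formula: GFN = sum(pct * multiplier) / sum(pct)
sum(pct * multiplier) = 8071
sum(pct) = 100
GFN = 8071 / 100 = 80.71

80.71


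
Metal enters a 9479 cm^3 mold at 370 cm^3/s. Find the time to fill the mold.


Formula: t_fill = V_mold / Q_flow
t = 9479 cm^3 / 370 cm^3/s = 25.6189 s

25.6189 s


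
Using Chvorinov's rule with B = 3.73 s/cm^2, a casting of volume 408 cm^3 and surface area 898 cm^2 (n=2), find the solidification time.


Formula: t_s = B * (V/A)^n  (Chvorinov's rule, n=2)
Modulus M = V/A = 408/898 = 0.454343 cm
M^2 = 0.454343^2 = 0.206428 cm^2
t_s = 3.73 * 0.206428 = 0.7700 s


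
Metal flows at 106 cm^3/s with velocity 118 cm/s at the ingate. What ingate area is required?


Formula: A_ingate = Q / v  (continuity equation)
A = 106 cm^3/s / 118 cm/s = 0.8983 cm^2

0.8983 cm^2


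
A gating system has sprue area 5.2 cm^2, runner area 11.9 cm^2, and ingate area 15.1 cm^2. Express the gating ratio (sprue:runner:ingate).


Sprue:Runner:Ingate = 1 : 11.9/5.2 : 15.1/5.2 = 1:2.29:2.90

1:2.29:2.90


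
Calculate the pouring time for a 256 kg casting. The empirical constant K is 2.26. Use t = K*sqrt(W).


Formula: t = K * sqrt(W)
sqrt(W) = sqrt(256) = 16.00000
t = 2.26 * 16.00000 = 36.1600 s

Final answer: 36.1600 s


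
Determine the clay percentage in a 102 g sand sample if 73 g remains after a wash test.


Formula: Clay% = (W_total - W_washed) / W_total * 100
Clay mass = 102 - 73 = 29 g
Clay% = 29 / 102 * 100 = 28.4314%

Answer: 28.4314%


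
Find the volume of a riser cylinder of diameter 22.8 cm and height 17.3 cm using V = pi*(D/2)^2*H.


Formula: V = pi * (D/2)^2 * H  (cylinder volume)
Radius = D/2 = 22.8/2 = 11.4 cm
V = pi * 11.4^2 * 17.3 = 7063.2679 cm^3

Answer: 7063.2679 cm^3


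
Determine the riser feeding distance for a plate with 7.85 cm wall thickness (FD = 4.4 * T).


Formula: FD = 4.4 * T  (riser feeding-distance rule)
FD = 4.4 * 7.85 cm = 34.5400 cm

34.5400 cm


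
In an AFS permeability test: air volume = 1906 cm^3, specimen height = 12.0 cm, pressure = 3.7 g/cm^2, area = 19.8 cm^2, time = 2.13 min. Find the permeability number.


Formula: Permeability Number P = (V * H) / (p * A * t)
Numerator: V * H = 1906 * 12.0 = 22872.0
Denominator: p * A * t = 3.7 * 19.8 * 2.13 = 156.0438
P = 22872.0 / 156.0438 = 146.5742

Answer: 146.5742


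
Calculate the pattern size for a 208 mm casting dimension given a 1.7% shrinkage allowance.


Formula: L_pattern = L_casting * (1 + shrinkage_rate/100)
Shrinkage factor = 1 + 1.7/100 = 1.017
L_pattern = 208 mm * 1.017 = 211.5360 mm


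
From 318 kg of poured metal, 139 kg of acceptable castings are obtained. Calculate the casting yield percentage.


Formula: Casting Yield = (W_good / W_total) * 100
Yield = (139 kg / 318 kg) * 100 = 43.7107%

Answer: 43.7107%


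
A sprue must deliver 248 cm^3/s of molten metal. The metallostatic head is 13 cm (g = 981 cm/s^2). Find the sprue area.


Formula: v = sqrt(2*g*h), A = Q/v
Velocity: v = sqrt(2 * 981 * 13) = sqrt(25506) = 159.7060 cm/s
Sprue area: A = Q / v = 248 / 159.7060 = 1.5529 cm^2

Answer: 1.5529 cm^2


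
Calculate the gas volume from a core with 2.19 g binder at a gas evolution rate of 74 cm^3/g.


Formula: V_gas = W_binder * gas_evolution_rate
V = 2.19 g * 74 cm^3/g = 162.0600 cm^3


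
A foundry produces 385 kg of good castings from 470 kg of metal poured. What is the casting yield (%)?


Formula: Casting Yield = (W_good / W_total) * 100
Yield = (385 kg / 470 kg) * 100 = 81.9149%

Answer: 81.9149%


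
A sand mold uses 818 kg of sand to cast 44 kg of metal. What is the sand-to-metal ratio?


Formula: Sand-to-Metal Ratio = W_sand / W_metal
Ratio = 818 kg / 44 kg = 18.5909

Final answer: 18.5909


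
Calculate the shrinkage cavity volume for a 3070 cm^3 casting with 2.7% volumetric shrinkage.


Formula: V_shrink = V_casting * shrinkage_pct / 100
V_shrink = 3070 cm^3 * 2.7 / 100 = 82.8900 cm^3

82.8900 cm^3


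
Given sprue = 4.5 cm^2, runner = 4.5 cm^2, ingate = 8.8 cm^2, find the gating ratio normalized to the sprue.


Sprue:Runner:Ingate = 1 : 4.5/4.5 : 8.8/4.5 = 1:1.00:1.96

Final answer: 1:1.00:1.96


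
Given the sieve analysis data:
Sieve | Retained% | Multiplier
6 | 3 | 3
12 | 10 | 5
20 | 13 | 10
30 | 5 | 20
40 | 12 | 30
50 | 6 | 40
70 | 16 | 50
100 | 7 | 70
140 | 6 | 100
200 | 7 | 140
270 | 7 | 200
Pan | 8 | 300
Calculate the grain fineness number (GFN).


Formula: GFN = sum(pct * multiplier) / sum(pct)
sum(pct * multiplier) = 7559
sum(pct) = 100
GFN = 7559 / 100 = 75.59


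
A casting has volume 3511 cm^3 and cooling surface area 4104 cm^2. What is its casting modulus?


Formula: Casting Modulus M = V / A
M = 3511 cm^3 / 4104 cm^2 = 0.8555 cm

Answer: 0.8555 cm


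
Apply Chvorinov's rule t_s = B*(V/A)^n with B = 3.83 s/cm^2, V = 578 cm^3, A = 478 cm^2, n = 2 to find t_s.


Formula: t_s = B * (V/A)^n  (Chvorinov's rule, n=2)
Modulus M = V/A = 578/478 = 1.209205 cm
M^2 = 1.209205^2 = 1.462177 cm^2
t_s = 3.83 * 1.462177 = 5.6001 s

5.6001 s


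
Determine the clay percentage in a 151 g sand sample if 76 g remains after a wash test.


Formula: Clay% = (W_total - W_washed) / W_total * 100
Clay mass = 151 - 76 = 75 g
Clay% = 75 / 151 * 100 = 49.6689%

Final answer: 49.6689%


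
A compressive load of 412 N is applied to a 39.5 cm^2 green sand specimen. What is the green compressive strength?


Formula: Compressive Strength = Force / Area
Strength = 412 N / 39.5 cm^2 = 10.4304 N/cm^2

10.4304 N/cm^2


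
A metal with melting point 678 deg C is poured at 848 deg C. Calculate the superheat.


Formula: Superheat = T_pour - T_melt
Superheat = 848 - 678 = 170 deg C


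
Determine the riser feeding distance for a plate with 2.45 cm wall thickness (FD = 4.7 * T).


Formula: FD = 4.7 * T  (riser feeding-distance rule)
FD = 4.7 * 2.45 cm = 11.5150 cm


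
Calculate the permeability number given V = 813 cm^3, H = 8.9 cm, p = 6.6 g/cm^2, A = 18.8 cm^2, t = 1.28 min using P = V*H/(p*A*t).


Formula: Permeability Number P = (V * H) / (p * A * t)
Numerator: V * H = 813 * 8.9 = 7235.7
Denominator: p * A * t = 6.6 * 18.8 * 1.28 = 158.8224
P = 7235.7 / 158.8224 = 45.5584

Final answer: 45.5584


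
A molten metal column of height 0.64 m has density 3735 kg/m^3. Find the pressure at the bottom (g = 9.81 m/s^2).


Formula: P = rho * g * h
rho * g = 3735 * 9.81 = 36640.35 N/m^3
P = 36640.35 * 0.64 = 23449.8240 Pa


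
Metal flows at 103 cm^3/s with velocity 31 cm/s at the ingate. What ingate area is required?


Formula: A_ingate = Q / v  (continuity equation)
A = 103 cm^3/s / 31 cm/s = 3.3226 cm^2

Answer: 3.3226 cm^2


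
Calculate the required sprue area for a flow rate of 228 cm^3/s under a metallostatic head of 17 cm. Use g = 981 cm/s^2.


Formula: v = sqrt(2*g*h), A = Q/v
Velocity: v = sqrt(2 * 981 * 17) = sqrt(33354) = 182.6308 cm/s
Sprue area: A = Q / v = 228 / 182.6308 = 1.2484 cm^2

1.2484 cm^2


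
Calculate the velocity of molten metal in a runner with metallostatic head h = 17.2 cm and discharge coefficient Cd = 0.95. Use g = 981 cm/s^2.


Formula: v = Cd * sqrt(2 * g * h)  (Torricelli with discharge coefficient)
2*g*h = 2 * 981 * 17.2 = 33746.4 cm^2/s^2
sqrt(33746.4) = 183.70193 cm/s
v = 0.95 * 183.70193 = 174.5168 cm/s

174.5168 cm/s


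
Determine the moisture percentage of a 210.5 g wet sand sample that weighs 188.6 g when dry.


Formula: MC = (W_wet - W_dry) / W_wet * 100
Water mass = 210.5 - 188.6 = 21.9 g
MC = 21.9 / 210.5 * 100 = 10.4038%

10.4038%


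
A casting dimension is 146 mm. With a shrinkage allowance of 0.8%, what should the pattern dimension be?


Formula: L_pattern = L_casting * (1 + shrinkage_rate/100)
Shrinkage factor = 1 + 0.8/100 = 1.008
L_pattern = 146 mm * 1.008 = 147.1680 mm


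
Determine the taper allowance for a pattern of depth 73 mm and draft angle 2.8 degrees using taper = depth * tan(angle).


Formula: taper = depth * tan(draft_angle)
tan(2.8 deg) = 0.0489082
taper = 73 mm * 0.0489082 = 3.5703 mm

Final answer: 3.5703 mm


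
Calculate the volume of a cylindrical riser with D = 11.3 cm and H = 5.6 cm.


Formula: V = pi * (D/2)^2 * H  (cylinder volume)
Radius = D/2 = 11.3/2 = 5.65 cm
V = pi * 5.65^2 * 5.6 = 561.6100 cm^3
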